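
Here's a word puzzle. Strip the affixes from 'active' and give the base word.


Remove suffix '-ive' from 'active' to get root 'act'.

act


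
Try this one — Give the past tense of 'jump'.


Apply rule: Add -ed. 'jump' becomes 'jumped'.

jumped


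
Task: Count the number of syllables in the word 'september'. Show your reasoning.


Break 'september' into syllables: sep-tem-ber -> sep | tem | ber = 3 syllables

3 syllables


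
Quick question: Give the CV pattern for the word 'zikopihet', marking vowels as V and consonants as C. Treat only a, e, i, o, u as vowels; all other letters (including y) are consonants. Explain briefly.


Letter mapping: z = C, i = V, k = C, o = V, p = C, i = V, h = C, e = V, t = C.

CVCVCVCVC


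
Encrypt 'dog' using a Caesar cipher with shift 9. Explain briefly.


Shift each letter by 9: d -> m, o -> x, g -> p. Result: 'mxp'.

mxp


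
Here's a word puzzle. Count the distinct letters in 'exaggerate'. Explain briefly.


Unique letters in 'exaggerate': {a, e, g, r, t, x} = 6 distinct letters.

6


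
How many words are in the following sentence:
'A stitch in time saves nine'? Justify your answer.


Split into words: A | stitch | in | time | saves | nine = 6 words.

6


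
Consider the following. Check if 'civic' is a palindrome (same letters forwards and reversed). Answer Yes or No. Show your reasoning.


Forward: 'civic'
Reversed: 'civic'
They are identical.

Yes


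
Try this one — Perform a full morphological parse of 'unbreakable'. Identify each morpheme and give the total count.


Step 1: Identify prefix: 'un' (meaning: not/reverse)
Step 2: Identify root: 'break'
Step 3: Identify suffix(es): 'able'
Decomposition: un- (prefix: not/reverse) + break (root) + -able (suffix: capable of)
Total morphemes: 3

3 morphemes (un- (prefix: not/reverse) + break (root) + -able (suffix: capable of))


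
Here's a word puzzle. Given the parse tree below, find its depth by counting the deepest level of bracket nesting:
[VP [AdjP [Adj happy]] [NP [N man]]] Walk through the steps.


Count bracket nesting levels:
'[' at pos 0: depth = 1
'[' at pos 4: depth = 2
'[' at pos 10: depth = 3
'[' at pos 23: depth = 2
'[' at pos 27: depth = 3
Maximum depth reached: 3

3


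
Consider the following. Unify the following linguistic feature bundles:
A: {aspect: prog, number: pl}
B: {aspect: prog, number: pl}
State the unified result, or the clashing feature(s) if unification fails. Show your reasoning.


Compare features:
aspect: A=prog vs B=prog -> unified: prog
number: A=pl vs B=pl -> unified: pl
No clashes found.

Unified: {aspect: prog, number: pl}


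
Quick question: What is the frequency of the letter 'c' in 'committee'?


Letter 'c' in 'committee': found at position(s) 1 = 1 occurrence(s).

1


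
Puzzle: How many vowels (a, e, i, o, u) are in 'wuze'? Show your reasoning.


Vowels in 'wuze': u, e = 2 vowels.

2


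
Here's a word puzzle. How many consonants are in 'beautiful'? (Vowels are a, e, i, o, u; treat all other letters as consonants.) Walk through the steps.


Consonants in 'beautiful': b, t, f, l = 4 consonants.

4


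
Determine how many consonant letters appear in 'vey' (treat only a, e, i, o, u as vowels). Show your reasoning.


Consonants in 'vey': v, y = 2 consonants.

2


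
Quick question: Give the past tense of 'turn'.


Apply rule: Add -ed. 'turn' becomes 'turned'.

turned


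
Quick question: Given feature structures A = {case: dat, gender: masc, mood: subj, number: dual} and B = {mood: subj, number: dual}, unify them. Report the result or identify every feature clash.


Compare features:
case: A=dat vs B=_ -> unified: dat
gender: A=masc vs B=_ -> unified: masc
mood: A=subj vs B=subj -> unified: subj
number: A=dual vs B=dual -> unified: dual
No clashes found.

Unified: {case: dat, gender: masc, mood: subj, number: dual}


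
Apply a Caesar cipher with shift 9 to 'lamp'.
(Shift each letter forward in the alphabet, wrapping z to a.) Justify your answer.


Shift each letter by 9: l -> u, a -> j, m -> v, p -> y. Result: 'ujvy'.

ujvy


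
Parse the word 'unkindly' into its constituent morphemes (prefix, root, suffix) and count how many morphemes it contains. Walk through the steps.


Step 1: Identify prefix: 'un' (meaning: not/reverse)
Step 2: Identify root: 'kind'
Step 3: Identify suffix(es): 'ly'
Decomposition: un- (prefix: not/reverse) + kind (root) + -ly (suffix: in manner of)
Total morphemes: 3

3 morphemes (un- (prefix: not/reverse) + kind (root) + -ly (suffix: in manner of))


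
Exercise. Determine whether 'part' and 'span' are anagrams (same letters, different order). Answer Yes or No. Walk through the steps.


Sorted letters of 'part': 'aprt'
Sorted letters of 'span': 'anps'
They do not match.

No


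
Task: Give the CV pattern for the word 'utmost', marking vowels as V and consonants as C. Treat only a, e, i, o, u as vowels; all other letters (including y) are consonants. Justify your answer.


Letter mapping: u = V, t = C, m = C, o = V, s = C, t = C.

VCCVCC


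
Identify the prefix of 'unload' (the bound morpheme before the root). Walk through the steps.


The word 'unload' = 'un' (prefix) + 'load' (root). The prefix is 'un'.

un


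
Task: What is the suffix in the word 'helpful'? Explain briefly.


The word 'helpful' = 'help' (root) + '-ful' (suffix). The suffix is '-ful'.

ful


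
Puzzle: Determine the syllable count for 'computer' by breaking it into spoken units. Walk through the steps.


Break 'computer' into syllables: com-pu-ter -> com | pu | ter = 3 syllables

3 syllables


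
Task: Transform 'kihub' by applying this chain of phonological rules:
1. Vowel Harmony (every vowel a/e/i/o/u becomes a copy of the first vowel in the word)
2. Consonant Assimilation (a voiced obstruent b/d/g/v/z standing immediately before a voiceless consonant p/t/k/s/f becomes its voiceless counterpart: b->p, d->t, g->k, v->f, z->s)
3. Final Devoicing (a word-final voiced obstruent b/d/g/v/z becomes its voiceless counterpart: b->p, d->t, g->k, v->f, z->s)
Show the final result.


Starting form: 'kihub'
Rule 1: Vowel Harmony: all vowels become 'i' (matching first vowel). 'kihub' -> 'kihib'
Rule 2: Consonant Assimilation: no voiced obstruent (b/d/g/v/z) stands immediately before a voiceless consonant (p/t/k/s/f). No change.
Rule 3: Final Devoicing: word-final voiced obstruent 'b' becomes voiceless 'p'. 'kihib' -> 'kihip'
Final form: 'kihip'

kihip


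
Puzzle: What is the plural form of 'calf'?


Apply rule: Change -f to -ves. 'calf' becomes 'calves'.

calves


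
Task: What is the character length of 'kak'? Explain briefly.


Spell out 'kak' and number each letter: k(1), a(2), k(3). Total: 3 letters.

3


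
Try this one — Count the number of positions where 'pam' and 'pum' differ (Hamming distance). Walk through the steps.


Alignment:
Position 1: 'p' vs 'p' = match
Position 2: 'a' vs 'u' = DIFFER
Position 3: 'm' vs 'm' = match
Total differences: 1

1


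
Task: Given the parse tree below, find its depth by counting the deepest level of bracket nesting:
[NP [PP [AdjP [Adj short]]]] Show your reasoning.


Count bracket nesting levels:
'[' at pos 0: depth = 1
'[' at pos 4: depth = 2
'[' at pos 8: depth = 3
'[' at pos 14: depth = 4
Maximum depth reached: 4

4


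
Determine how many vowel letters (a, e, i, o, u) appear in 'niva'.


Vowels in 'niva': i, a = 2 vowels.

2


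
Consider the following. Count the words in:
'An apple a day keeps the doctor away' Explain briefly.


Split into words: An | apple | a | day | keeps | the | doctor | away = 8 words.

8


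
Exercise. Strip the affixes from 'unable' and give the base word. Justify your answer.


Remove prefix 'un' from 'unable' to get root 'able'.

able


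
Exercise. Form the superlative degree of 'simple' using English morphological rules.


Apply superlative formation (ends in e: add -st): 'simple' -> 'simplest'.

simplest


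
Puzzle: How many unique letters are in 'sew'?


Unique letters in 'sew': {e, s, w} = 3 distinct letters.

3


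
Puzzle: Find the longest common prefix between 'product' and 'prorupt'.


Compare from the start: 3 characters match: 'pro'. Mismatch at position 4: 'd' vs 'r'.

pro


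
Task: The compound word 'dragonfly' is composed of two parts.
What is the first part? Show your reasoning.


Split 'dragonfly' into 'dragon' + 'fly'. The first part is 'dragon'.

dragon


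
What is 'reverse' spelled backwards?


Reverse 'reverse' character by character: 'esrever'.

esrever


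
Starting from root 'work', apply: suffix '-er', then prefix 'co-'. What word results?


Step 1: Add suffix '-er' to 'work' = 'worker'
Step 2: Add prefix 'co-' to 'worker' = 'coworker'

coworker


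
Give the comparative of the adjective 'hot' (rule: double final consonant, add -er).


Apply comparative formation (double final consonant, add -er): 'hot' -> 'hotter'.

hotter


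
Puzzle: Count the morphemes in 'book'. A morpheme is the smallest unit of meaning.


Decomposition: book (free morpheme) = 1 morpheme(s)

1 morphemes


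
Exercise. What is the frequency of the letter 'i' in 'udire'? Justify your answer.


Letter 'i' in 'udire': found at position(s) 3 = 1 occurrence(s).

1


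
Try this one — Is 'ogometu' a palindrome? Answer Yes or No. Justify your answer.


Forward: 'ogometu'
Reversed: 'utemogo'
They differ.

No


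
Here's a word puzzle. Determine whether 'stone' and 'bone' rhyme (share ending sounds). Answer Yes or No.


Rime (stressed vowel + following sounds) of 'stone': -one = /oʊn/
Rime of 'bone': -one = /oʊn/
/oʊn/ and /oʊn/ are the same ending sound, so the words rhyme.

Yes


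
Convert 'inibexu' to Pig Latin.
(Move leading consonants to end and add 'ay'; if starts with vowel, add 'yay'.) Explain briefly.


'inibexu' starts with a vowel, so add 'yay': 'inibexuyay'.

inibexuyay


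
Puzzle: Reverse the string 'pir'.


Reverse 'pir' character by character: 'rip'.

rip


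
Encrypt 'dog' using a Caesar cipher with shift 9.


Shift each letter by 9: d -> m, o -> x, g -> p. Result: 'mxp'.

mxp


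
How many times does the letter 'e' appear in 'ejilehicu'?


Letter 'e' in 'ejilehicu': found at position(s) 1, 5 = 2 occurrence(s).

2


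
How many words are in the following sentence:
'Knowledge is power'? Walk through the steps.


Split into words: Knowledge | is | power = 3 words.

3


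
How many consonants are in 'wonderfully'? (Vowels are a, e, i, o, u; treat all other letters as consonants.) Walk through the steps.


Consonants in 'wonderfully': w, n, d, r, f, l, l, y = 8 consonants.

8


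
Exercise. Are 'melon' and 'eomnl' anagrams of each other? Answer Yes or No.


Sorted letters of 'melon': 'elmno'
Sorted letters of 'eomnl': 'elmno'
They match.

Yes


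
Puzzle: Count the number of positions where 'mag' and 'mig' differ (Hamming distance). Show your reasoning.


Alignment:
Position 1: 'm' vs 'm' = match
Position 2: 'a' vs 'i' = DIFFER
Position 3: 'g' vs 'g' = match
Total differences: 1

1


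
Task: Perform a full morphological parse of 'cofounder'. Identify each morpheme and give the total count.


Step 1: Identify prefix: 'co' (meaning: together)
Step 2: Identify root: 'found'
Step 3: Identify suffix(es): 'er'
Decomposition: co- (prefix: together) + found (root) + -er (suffix: one who)
Total morphemes: 3

3 morphemes (co- (prefix: together) + found (root) + -er (suffix: one who))


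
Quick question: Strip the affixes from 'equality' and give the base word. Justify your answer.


Remove suffix '-ity' from 'equality' to get root 'equal'.

equal


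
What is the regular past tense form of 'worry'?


Apply rule: Change -y to -ied. 'worry' becomes 'worried'.

worried


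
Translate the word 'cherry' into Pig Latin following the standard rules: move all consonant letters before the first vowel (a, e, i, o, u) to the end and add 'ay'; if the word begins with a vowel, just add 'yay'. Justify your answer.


'cherry': move consonant cluster 'ch' to end and add 'ay': 'errychay'.

errychay


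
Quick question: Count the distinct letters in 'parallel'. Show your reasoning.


Unique letters in 'parallel': {a, e, l, p, r} = 5 distinct letters.

5


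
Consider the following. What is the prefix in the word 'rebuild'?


The word 'rebuild' = 're' (prefix) + 'build' (root). The prefix is 're'.

re


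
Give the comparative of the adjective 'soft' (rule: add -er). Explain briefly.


Apply comparative formation (add -er): 'soft' -> 'softer'.

softer


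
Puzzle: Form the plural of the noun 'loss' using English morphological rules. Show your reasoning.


Apply rule: Add -es (sibilant/fricative ending). 'loss' becomes 'losses'.

losses


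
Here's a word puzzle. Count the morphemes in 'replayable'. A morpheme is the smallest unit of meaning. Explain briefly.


Decomposition: re- (prefix) + play (root) + -able (suffix) = 3 morpheme(s)

3 morphemes


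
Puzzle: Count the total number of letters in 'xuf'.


Spell out 'xuf' and number each letter: x(1), u(2), f(3). Total: 3 letters.

3


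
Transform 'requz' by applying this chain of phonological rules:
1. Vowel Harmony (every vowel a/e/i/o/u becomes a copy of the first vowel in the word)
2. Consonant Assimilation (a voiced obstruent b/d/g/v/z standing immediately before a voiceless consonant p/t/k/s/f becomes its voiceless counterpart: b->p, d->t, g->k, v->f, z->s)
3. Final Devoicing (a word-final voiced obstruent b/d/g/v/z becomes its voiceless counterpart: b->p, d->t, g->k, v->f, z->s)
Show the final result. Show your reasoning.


Starting form: 'requz'
Rule 1: Vowel Harmony: all vowels become 'e' (matching first vowel). 'requz' -> 'reqez'
Rule 2: Consonant Assimilation: no voiced obstruent (b/d/g/v/z) stands immediately before a voiceless consonant (p/t/k/s/f). No change.
Rule 3: Final Devoicing: word-final voiced obstruent 'z' becomes voiceless 's'. 'reqez' -> 'reqes'
Final form: 'reqes'

reqes


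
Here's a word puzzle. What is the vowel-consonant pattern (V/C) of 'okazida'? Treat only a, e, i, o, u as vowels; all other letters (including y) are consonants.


Letter mapping: o = V, k = C, a = V, z = C, i = V, d = C, a = V.

VCVCVCV


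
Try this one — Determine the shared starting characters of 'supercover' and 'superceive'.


Compare from the start: 6 characters match: 'superc'. Mismatch at position 7: 'o' vs 'e'.

superc


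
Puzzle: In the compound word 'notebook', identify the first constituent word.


Split 'notebook' into 'note' + 'book'. The first part is 'note'.

note


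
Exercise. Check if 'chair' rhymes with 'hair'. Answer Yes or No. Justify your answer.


Rime (stressed vowel + following sounds) of 'chair': -air = /ɛər/
Rime of 'hair': -air = /ɛər/
/ɛər/ and /ɛər/ are the same ending sound, so the words rhyme.

Yes


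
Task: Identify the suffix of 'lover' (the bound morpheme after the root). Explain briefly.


The word 'lover' = 'love' (root) + '-er' (suffix). The suffix is '-er'.

er


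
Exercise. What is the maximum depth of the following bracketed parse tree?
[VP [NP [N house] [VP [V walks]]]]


Count bracket nesting levels:
'[' at pos 0: depth = 1
'[' at pos 4: depth = 2
'[' at pos 8: depth = 3
'[' at pos 18: depth = 3
'[' at pos 22: depth = 4
Maximum depth reached: 4

4


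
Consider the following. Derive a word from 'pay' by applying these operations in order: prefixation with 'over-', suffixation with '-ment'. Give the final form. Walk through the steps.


Step 1: Add prefix 'over-' to 'pay' = 'overpay'
Step 2: Add suffix '-ment' to 'overpay' = 'overpayment'

overpayment


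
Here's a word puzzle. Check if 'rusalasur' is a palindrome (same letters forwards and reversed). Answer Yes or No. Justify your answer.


Forward: 'rusalasur'
Reversed: 'rusalasur'
They are identical.

Yes


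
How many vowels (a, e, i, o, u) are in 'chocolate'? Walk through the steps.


Vowels in 'chocolate': o, o, a, e = 4 vowels.

4


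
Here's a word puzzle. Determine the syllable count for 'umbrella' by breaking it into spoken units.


Break 'umbrella' into syllables: um-brel-la -> um | brel | la = 3 syllables

3 syllables


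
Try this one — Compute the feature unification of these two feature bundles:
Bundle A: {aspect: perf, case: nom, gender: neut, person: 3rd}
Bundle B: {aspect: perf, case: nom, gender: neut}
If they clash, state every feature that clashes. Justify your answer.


Compare features:
aspect: A=perf vs B=perf -> unified: perf
case: A=nom vs B=nom -> unified: nom
gender: A=neut vs B=neut -> unified: neut
person: A=3rd vs B=_ -> unified: 3rd
No clashes found.

Unified: {aspect: perf, case: nom, gender: neut, person: 3rd}


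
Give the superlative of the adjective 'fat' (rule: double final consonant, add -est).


Apply superlative formation (double final consonant, add -est): 'fat' -> 'fattest'.

fattest


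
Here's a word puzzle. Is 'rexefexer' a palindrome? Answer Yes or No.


Forward: 'rexefexer'
Reversed: 'rexefexer'
They are identical.

Yes


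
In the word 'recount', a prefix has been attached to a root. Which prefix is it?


The word 'recount' = 're' (prefix) + 'count' (root). The prefix is 're'.

re


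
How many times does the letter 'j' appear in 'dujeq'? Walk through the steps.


Letter 'j' in 'dujeq': found at position(s) 3 = 1 occurrence(s).

1


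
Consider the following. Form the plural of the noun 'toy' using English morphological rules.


Apply rule: Add -s. 'toy' becomes 'toys'.

toys


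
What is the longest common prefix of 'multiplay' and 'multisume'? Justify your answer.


Compare from the start: 5 characters match: 'multi'. Mismatch at position 6: 'p' vs 's'.

multi


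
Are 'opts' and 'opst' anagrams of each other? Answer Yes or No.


Sorted letters of 'opts': 'opst'
Sorted letters of 'opst': 'opst'
They match.

Yes


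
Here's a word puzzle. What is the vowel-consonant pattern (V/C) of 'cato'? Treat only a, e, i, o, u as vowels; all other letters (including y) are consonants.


Letter mapping: c = C, a = V, t = C, o = V.

CVCV


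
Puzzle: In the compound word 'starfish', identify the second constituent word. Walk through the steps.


Split 'starfish' into 'star' + 'fish'. The second part is 'fish'.

fish


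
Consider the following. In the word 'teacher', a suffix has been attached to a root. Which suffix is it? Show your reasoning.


The word 'teacher' = 'teach' (root) + '-er' (suffix). The suffix is '-er'.

er


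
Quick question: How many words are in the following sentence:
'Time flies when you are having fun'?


Split into words: Time | flies | when | you | are | having | fun = 7 words.

7


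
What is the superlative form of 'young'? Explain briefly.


Apply superlative formation (add -est): 'young' -> 'youngest'.

youngest


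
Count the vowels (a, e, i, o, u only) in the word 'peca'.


Vowels in 'peca': e, a = 2 vowels.

2


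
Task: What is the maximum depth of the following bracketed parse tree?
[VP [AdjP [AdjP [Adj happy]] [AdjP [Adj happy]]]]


Count bracket nesting levels:
'[' at pos 0: depth = 1
'[' at pos 4: depth = 2
'[' at pos 10: depth = 3
'[' at pos 16: depth = 4
'[' at pos 29: depth = 3
'[' at pos 35: depth = 4
Maximum depth reached: 4

4


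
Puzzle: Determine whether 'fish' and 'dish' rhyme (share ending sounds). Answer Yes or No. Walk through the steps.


Rime (stressed vowel + following sounds) of 'fish': -ish = /ɪʃ/
Rime of 'dish': -ish = /ɪʃ/
/ɪʃ/ and /ɪʃ/ are the same ending sound, so the words rhyme.

Yes


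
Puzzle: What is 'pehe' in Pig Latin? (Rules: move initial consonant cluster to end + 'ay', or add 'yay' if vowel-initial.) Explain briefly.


'pehe': move consonant cluster 'p' to end and add 'ay': 'ehepay'.

ehepay


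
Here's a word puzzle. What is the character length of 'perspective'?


Spell out 'perspective' and number each letter: p(1), e(2), r(3), s(4), p(5), e(6), c(7), t(8), i(9), v(10), e(11). Total: 11 letters.

11


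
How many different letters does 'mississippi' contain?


Unique letters in 'mississippi': {i, m, p, s} = 4 distinct letters.

4


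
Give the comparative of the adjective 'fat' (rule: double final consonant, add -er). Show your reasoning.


Apply comparative formation (double final consonant, add -er): 'fat' -> 'fatter'.

fatter


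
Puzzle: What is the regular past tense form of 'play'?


Apply rule: Add -ed. 'play' becomes 'played'.

played


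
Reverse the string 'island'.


Reverse 'island' character by character: 'dnalsi'.

dnalsi


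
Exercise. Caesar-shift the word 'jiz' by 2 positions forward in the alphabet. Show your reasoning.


Shift each letter by 2: j -> l, i -> k, z -> b. Result: 'lkb'.

lkb


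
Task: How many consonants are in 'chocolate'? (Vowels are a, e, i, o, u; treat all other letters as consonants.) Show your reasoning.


Consonants in 'chocolate': c, h, c, l, t = 5 consonants.

5


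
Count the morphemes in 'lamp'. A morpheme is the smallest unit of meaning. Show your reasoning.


Decomposition: lamp (free morpheme) = 1 morpheme(s)

1 morphemes


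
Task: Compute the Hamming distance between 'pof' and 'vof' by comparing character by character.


Alignment:
Position 1: 'p' vs 'v' = DIFFER
Position 2: 'o' vs 'o' = match
Position 3: 'f' vs 'f' = match
Total differences: 1

1


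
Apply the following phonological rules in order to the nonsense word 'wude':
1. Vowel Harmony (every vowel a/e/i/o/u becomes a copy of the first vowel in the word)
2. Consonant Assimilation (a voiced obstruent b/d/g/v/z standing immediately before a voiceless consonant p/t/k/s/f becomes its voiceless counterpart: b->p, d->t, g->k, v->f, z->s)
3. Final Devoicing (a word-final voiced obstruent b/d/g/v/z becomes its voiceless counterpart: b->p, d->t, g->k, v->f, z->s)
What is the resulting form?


Starting form: 'wude'
Rule 1: Vowel Harmony: all vowels become 'u' (matching first vowel). 'wude' -> 'wudu'
Rule 2: Consonant Assimilation: no voiced obstruent (b/d/g/v/z) stands immediately before a voiceless consonant (p/t/k/s/f). No change.
Rule 3: Final Devoicing: the word ends in the vowel 'u', not a consonant. No change.
Final form: 'wudu'

wudu


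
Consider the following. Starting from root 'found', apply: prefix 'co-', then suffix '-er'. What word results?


Step 1: Add prefix 'co-' to 'found' = 'cofound'
Step 2: Add suffix '-er' to 'cofound' = 'cofounder'

cofounder


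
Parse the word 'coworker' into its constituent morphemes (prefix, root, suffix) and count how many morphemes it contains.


Step 1: Identify prefix: 'co' (meaning: together)
Step 2: Identify root: 'work'
Step 3: Identify suffix(es): 'er'
Decomposition: co- (prefix: together) + work (root) + -er (suffix: one who)
Total morphemes: 3

3 morphemes (co- (prefix: together) + work (root) + -er (suffix: one who))


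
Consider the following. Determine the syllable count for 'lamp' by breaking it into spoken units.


Break 'lamp' into syllables: lamp -> lamp = 1 syllable

1 syllable


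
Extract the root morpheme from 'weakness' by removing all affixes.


Remove suffix '-ness' from 'weakness' to get root 'weak'.

weak


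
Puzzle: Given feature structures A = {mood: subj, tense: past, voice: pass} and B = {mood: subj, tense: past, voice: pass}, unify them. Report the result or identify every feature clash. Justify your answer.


Compare features:
mood: A=subj vs B=subj -> unified: subj
tense: A=past vs B=past -> unified: past
voice: A=pass vs B=pass -> unified: pass
No clashes found.

Unified: {mood: subj, tense: past, voice: pass}


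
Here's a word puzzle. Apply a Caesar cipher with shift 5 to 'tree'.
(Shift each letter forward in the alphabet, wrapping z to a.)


Shift each letter by 5: t -> y, r -> w, e -> j, e -> j. Result: 'ywjj'.

ywjj


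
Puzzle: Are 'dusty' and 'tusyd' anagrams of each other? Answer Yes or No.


Sorted letters of 'dusty': 'dstuy'
Sorted letters of 'tusyd': 'dstuy'
They match.

Yes


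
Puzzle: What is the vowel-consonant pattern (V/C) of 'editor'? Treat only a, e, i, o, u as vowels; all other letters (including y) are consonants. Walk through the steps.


Letter mapping: e = V, d = C, i = V, t = C, o = V, r = C.

VCVCVC


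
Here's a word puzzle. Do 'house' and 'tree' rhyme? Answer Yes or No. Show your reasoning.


Rime (stressed vowel + following sounds) of 'house': -ouse = /aʊs/
Rime of 'tree': -ee = /iː/
/aʊs/ and /iː/ are different ending sounds, so the words do not rhyme.

No


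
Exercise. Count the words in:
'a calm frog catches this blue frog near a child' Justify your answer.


Split into words: a | calm | frog | catches | this | blue | frog | near | a | child = 10 words.

10


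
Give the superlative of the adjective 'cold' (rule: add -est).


Apply superlative formation (add -est): 'cold' -> 'coldest'.

coldest


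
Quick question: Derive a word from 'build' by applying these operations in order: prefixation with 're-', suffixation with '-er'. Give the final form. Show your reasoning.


Step 1: Add prefix 're-' to 'build' = 'rebuild'
Step 2: Add suffix '-er' to 'rebuild' = 'rebuilder'

rebuilder


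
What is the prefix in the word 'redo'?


The word 'redo' = 're' (prefix) + 'do' (root). The prefix is 're'.

re


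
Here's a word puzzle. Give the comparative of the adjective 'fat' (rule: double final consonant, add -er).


Apply comparative formation (double final consonant, add -er): 'fat' -> 'fatter'.

fatter


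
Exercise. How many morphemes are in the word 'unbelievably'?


Decomposition: un- (prefix) + believe (root) + -able (suffix) + -ly (suffix) = 4 morpheme(s)

4 morphemes


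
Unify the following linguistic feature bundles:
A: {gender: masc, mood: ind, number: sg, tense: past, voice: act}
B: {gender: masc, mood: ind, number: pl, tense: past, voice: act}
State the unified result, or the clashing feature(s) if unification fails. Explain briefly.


Compare features:
gender: A=masc vs B=masc -> unified: masc
mood: A=ind vs B=ind -> unified: ind
number: A=sg vs B=pl -> CLASH
tense: A=past vs B=past -> unified: past
voice: A=act vs B=act -> unified: act
Clash detected on feature 'number' (sg vs pl); unification fails.

CLASH on 'number' (sg vs pl)


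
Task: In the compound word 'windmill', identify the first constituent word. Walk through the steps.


Split 'windmill' into 'wind' + 'mill'. The first part is 'wind'.

wind


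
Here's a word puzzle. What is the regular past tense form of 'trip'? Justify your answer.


Apply rule: Double final consonant and add -ed. 'trip' becomes 'tripped'.

tripped


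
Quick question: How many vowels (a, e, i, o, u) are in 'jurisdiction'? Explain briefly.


Vowels in 'jurisdiction': u, i, i, i, o = 5 vowels.

5


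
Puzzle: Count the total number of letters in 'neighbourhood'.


Spell out 'neighbourhood' and number each letter: n(1), e(2), i(3), g(4), h(5), b(6), o(7), u(8), r(9), h(10), o(11), o(12), d(13). Total: 13 letters.

13


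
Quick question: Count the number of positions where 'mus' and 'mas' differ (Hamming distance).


Alignment:
Position 1: 'm' vs 'm' = match
Position 2: 'u' vs 'a' = DIFFER
Position 3: 's' vs 's' = match
Total differences: 1

1


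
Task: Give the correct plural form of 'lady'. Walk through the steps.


Apply rule: Change -y to -ies (consonant + y). 'lady' becomes 'ladies'.

ladies


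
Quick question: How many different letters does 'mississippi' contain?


Unique letters in 'mississippi': {i, m, p, s} = 4 distinct letters.

4


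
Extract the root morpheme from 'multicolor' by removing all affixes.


Remove prefix 'multi' from 'multicolor' to get root 'color'.

color


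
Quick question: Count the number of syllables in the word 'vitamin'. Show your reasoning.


Break 'vitamin' into syllables: vi-ta-min -> vi | ta | min = 3 syllables

3 syllables


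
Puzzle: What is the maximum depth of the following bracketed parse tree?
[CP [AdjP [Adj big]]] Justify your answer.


Count bracket nesting levels:
'[' at pos 0: depth = 1
'[' at pos 4: depth = 2
'[' at pos 10: depth = 3
Maximum depth reached: 3

3


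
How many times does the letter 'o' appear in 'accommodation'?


Letter 'o' in 'accommodation': found at position(s) 4, 7, 12 = 3 occurrence(s).

3


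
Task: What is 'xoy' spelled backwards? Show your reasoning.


Reverse 'xoy' character by character: 'yox'.

yox


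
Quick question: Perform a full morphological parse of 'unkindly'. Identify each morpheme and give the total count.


Step 1: Identify prefix: 'un' (meaning: not/reverse)
Step 2: Identify root: 'kind'
Step 3: Identify suffix(es): 'ly'
Decomposition: un- (prefix: not/reverse) + kind (root) + -ly (suffix: in manner of)
Total morphemes: 3

3 morphemes (un- (prefix: not/reverse) + kind (root) + -ly (suffix: in manner of))


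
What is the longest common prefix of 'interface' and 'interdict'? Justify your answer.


Compare from the start: 5 characters match: 'inter'. Mismatch at position 6: 'f' vs 'd'.

inter


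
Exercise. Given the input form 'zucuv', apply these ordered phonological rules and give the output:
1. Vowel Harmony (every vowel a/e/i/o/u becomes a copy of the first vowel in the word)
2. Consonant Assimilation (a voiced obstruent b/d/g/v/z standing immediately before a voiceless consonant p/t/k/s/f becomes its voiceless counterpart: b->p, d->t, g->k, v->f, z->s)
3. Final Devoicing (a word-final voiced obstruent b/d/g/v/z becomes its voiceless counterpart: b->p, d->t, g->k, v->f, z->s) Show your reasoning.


Starting form: 'zucuv'
Rule 1: Vowel Harmony: all vowels already match. No change.
Rule 2: Consonant Assimilation: no voiced obstruent (b/d/g/v/z) stands immediately before a voiceless consonant (p/t/k/s/f). No change.
Rule 3: Final Devoicing: word-final voiced obstruent 'v' becomes voiceless 'f'. 'zucuv' -> 'zucuf'
Final form: 'zucuf'

zucuf


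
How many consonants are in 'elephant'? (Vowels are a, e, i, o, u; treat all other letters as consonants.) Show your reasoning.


Consonants in 'elephant': l, p, h, n, t = 5 consonants.

5


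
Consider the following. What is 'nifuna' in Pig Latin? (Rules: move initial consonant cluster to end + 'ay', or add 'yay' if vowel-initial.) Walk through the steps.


'nifuna': move consonant cluster 'n' to end and add 'ay': 'ifunanay'.

ifunanay


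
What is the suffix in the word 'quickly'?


The word 'quickly' = 'quick' (root) + '-ly' (suffix). The suffix is '-ly'.

ly


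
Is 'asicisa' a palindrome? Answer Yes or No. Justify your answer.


Forward: 'asicisa'
Reversed: 'asicisa'
They are identical.

Yes


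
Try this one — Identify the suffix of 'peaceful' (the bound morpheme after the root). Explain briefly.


The word 'peaceful' = 'peace' (root) + '-ful' (suffix). The suffix is '-ful'.

ful


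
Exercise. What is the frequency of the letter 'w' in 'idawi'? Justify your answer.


Letter 'w' in 'idawi': found at position(s) 4 = 1 occurrence(s).

1


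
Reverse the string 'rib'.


Reverse 'rib' character by character: 'bir'.

bir


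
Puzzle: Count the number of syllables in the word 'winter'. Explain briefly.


Break 'winter' into syllables: win-ter -> win | ter = 2 syllables

2 syllables


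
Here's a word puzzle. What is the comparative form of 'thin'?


Apply comparative formation (double final consonant, add -er): 'thin' -> 'thinner'.

thinner


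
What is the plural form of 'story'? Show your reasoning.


Apply rule: Change -y to -ies (consonant + y). 'story' becomes 'stories'.

stories


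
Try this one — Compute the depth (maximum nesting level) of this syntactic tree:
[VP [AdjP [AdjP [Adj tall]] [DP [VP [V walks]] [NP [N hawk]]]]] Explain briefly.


Count bracket nesting levels:
'[' at pos 0: depth = 1
'[' at pos 4: depth = 2
'[' at pos 10: depth = 3
'[' at pos 16: depth = 4
'[' at pos 28: depth = 3
'[' at pos 32: depth = 4
'[' at pos 36: depth = 5
'[' at pos 47: depth = 4
'[' at pos 51: depth = 5
Maximum depth reached: 5

5


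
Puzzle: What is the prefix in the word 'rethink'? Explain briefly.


The word 'rethink' = 're' (prefix) + 'think' (root). The prefix is 're'.

re


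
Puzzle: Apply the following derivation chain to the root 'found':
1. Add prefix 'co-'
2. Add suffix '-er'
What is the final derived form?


Step 1: Add prefix 'co-' to 'found' = 'cofound'
Step 2: Add suffix '-er' to 'cofound' = 'cofounder'

cofounder


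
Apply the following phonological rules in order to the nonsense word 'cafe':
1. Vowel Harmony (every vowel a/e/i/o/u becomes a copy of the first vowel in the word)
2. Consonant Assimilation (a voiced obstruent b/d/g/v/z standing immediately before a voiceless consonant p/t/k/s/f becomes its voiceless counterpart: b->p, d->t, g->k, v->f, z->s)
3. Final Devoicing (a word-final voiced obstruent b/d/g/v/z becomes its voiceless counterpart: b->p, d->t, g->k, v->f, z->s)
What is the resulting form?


Starting form: 'cafe'
Rule 1: Vowel Harmony: all vowels become 'a' (matching first vowel). 'cafe' -> 'cafa'
Rule 2: Consonant Assimilation: no voiced obstruent (b/d/g/v/z) stands immediately before a voiceless consonant (p/t/k/s/f). No change.
Rule 3: Final Devoicing: the word ends in the vowel 'a', not a consonant. No change.
Final form: 'cafa'

cafa


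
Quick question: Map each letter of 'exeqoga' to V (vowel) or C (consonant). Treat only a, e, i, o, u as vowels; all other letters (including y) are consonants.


Letter mapping: e = V, x = C, e = V, q = C, o = V, g = C, a = V.

VCVCVCV


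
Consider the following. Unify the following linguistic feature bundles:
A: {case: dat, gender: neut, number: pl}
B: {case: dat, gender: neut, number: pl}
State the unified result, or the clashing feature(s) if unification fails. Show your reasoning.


Compare features:
case: A=dat vs B=dat -> unified: dat
gender: A=neut vs B=neut -> unified: neut
number: A=pl vs B=pl -> unified: pl
No clashes found.

Unified: {case: dat, gender: neut, number: pl}


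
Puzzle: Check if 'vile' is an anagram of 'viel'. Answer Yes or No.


Sorted letters of 'vile': 'eilv'
Sorted letters of 'viel': 'eilv'
They match.

Yes


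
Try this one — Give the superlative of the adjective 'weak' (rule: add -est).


Apply superlative formation (add -est): 'weak' -> 'weakest'.

weakest


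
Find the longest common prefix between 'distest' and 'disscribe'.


Compare from the start: 3 characters match: 'dis'. Mismatch at position 4: 't' vs 's'.

dis


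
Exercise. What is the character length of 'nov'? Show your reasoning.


Spell out 'nov' and number each letter: n(1), o(2), v(3). Total: 3 letters.

3


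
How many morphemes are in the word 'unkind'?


Decomposition: un- (prefix) + kind (root) = 2 morpheme(s)

2 morphemes


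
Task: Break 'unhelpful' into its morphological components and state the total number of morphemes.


Step 1: Identify prefix: 'un' (meaning: not/reverse)
Step 2: Identify root: 'help'
Step 3: Identify suffix(es): 'ful'
Decomposition: un- (prefix: not/reverse) + help (root) + -ful (suffix: full of)
Total morphemes: 3

3 morphemes (un- (prefix: not/reverse) + help (root) + -ful (suffix: full of))


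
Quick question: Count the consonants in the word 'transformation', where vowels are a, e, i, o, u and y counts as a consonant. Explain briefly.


Consonants in 'transformation': t, r, n, s, f, r, m, t, n = 9 consonants.

9


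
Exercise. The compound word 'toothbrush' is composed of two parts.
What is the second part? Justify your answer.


Split 'toothbrush' into 'tooth' + 'brush'. The second part is 'brush'.

brush


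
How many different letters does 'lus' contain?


Unique letters in 'lus': {l, s, u} = 3 distinct letters.

3


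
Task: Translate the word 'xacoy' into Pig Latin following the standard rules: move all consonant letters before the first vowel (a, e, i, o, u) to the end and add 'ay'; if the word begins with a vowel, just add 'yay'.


'xacoy': move consonant cluster 'x' to end and add 'ay': 'acoyxay'.

acoyxay


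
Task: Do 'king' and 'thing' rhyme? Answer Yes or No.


Rime (stressed vowel + following sounds) of 'king': -ing = /ɪŋ/
Rime of 'thing': -ing = /ɪŋ/
/ɪŋ/ and /ɪŋ/ are the same ending sound, so the words rhyme.

Yes


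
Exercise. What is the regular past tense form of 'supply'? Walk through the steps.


Apply rule: Change -y to -ied. 'supply' becomes 'supplied'.

supplied


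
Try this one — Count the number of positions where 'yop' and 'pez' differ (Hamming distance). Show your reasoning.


Alignment:
Position 1: 'y' vs 'p' = DIFFER
Position 2: 'o' vs 'e' = DIFFER
Position 3: 'p' vs 'z' = DIFFER
Total differences: 3

3


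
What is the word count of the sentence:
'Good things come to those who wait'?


Split into words: Good | things | come | to | those | who | wait = 7 words.

7


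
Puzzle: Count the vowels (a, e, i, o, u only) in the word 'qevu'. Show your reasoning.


Vowels in 'qevu': e, u = 2 vowels.

2


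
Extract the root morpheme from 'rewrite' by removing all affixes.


Remove prefix 're' from 'rewrite' to get root 'write'.

write


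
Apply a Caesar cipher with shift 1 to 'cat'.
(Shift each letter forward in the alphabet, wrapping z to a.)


Shift each letter by 1: c -> d, a -> b, t -> u. Result: 'dbu'.

dbu


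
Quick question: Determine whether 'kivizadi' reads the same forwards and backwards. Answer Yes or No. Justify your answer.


Forward: 'kivizadi'
Reversed: 'idazivik'
They differ.

No


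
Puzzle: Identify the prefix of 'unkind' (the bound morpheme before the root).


The word 'unkind' = 'un' (prefix) + 'kind' (root). The prefix is 'un'.

un


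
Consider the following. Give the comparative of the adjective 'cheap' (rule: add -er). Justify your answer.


Apply comparative formation (add -er): 'cheap' -> 'cheaper'.

cheaper


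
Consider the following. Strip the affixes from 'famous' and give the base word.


Remove suffix '-ous' from 'famous' to get root 'fame'.

fame


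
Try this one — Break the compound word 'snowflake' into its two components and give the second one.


Split 'snowflake' into 'snow' + 'flake'. The second part is 'flake'.

flake


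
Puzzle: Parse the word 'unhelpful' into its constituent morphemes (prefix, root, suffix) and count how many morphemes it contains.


Step 1: Identify prefix: 'un' (meaning: not/reverse)
Step 2: Identify root: 'help'
Step 3: Identify suffix(es): 'ful'
Decomposition: un- (prefix: not/reverse) + help (root) + -ful (suffix: full of)
Total morphemes: 3

3 morphemes (un- (prefix: not/reverse) + help (root) + -ful (suffix: full of))


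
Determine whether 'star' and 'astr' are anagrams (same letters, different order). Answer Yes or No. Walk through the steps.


Sorted letters of 'star': 'arst'
Sorted letters of 'astr': 'arst'
They match.

Yes


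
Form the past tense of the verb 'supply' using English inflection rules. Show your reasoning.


Apply rule: Change -y to -ied. 'supply' becomes 'supplied'.

supplied


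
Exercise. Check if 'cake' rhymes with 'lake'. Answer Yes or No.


Rime (stressed vowel + following sounds) of 'cake': -ake = /eɪk/
Rime of 'lake': -ake = /eɪk/
/eɪk/ and /eɪk/ are the same ending sound, so the words rhyme.

Yes


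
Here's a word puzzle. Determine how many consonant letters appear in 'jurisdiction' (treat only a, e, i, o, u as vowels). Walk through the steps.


Consonants in 'jurisdiction': j, r, s, d, c, t, n = 7 consonants.

7
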